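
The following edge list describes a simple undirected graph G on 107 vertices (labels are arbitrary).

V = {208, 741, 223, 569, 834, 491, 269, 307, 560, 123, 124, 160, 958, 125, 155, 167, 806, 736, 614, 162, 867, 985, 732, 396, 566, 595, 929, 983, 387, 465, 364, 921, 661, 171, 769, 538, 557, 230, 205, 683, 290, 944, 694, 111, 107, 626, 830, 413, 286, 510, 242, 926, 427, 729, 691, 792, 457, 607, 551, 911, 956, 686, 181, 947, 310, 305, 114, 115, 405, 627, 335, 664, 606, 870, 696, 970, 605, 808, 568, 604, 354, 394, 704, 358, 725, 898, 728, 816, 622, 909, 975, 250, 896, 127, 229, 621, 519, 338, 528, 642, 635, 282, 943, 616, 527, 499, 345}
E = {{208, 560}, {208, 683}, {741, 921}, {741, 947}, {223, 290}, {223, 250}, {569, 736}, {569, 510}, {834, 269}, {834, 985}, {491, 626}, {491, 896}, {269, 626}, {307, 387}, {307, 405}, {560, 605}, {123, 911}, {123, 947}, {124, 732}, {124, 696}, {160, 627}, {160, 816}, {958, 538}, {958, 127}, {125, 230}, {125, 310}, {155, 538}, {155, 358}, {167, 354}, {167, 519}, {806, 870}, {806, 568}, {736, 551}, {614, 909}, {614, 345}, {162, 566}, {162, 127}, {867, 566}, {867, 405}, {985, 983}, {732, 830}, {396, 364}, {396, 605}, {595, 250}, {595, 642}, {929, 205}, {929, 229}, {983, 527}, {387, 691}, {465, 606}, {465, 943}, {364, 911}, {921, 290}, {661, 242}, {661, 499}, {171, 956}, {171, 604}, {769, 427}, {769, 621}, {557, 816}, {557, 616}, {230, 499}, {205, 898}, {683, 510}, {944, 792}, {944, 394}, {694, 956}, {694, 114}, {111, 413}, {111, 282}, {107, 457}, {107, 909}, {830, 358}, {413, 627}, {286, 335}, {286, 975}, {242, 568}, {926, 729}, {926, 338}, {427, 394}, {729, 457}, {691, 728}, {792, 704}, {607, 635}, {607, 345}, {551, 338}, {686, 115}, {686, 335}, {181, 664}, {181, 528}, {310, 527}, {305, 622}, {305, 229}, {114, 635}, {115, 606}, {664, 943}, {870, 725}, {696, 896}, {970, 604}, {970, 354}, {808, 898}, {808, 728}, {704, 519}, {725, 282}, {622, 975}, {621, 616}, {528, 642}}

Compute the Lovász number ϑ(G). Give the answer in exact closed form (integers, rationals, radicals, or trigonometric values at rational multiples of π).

N(867) = {566, 405}, |N(867)| = 2.
deg(970) = 2; N(970) = {604, 354}.
deg(926) = 2; N(926) = {729, 338}.
deg(605) = 2; N(605) = {560, 396}.
deg(v) = 2 for all v (|V|=107); connected 2-regular on 107 ⇒ C_{107}.
Distinct eigenvalues (to 4 d.p.): [2.0, 1.9966, 1.9862, 1.969, 1.9451, 1.9144, 1.8771, 1.8334, 1.7833, 1.7271, 1.665, 1.5971, 1.5237, 1.445, 1.3614, 1.273, 1.1803, 1.0835, 0.983, 0.8791, 0.7721, 0.6625, 0.5506, 0.4369, 0.3216, 0.2052, 0.0881, -0.0294, -0.1467, -0.2635, -0.3794, -0.494, -0.6069, -0.7176, -0.826, -0.9314, -1.0337, -1.1324, -1.2272, -1.3178, -1.4038, -1.485, -1.561, -1.6317, -1.6968, -1.756, -1.8092, -1.8561, -1.8966, -1.9306, -1.9579, -1.9785, -1.9922, -1.9991].
With N=107: ϑ(G) = 107·(-(-1)*2*cos(pi/107))/(2−(-2*cos(pi/107))) = 107*cos(pi/107)/(cos(pi/107) + 1).
Numerically 53.4884684.
α=53, χ(Ḡ)=54; ϑ=107*cos(pi/107)/(cos(pi/107) + 1) lies between (both strict).

107*cos(pi/107)/(cos(pi/107) + 1)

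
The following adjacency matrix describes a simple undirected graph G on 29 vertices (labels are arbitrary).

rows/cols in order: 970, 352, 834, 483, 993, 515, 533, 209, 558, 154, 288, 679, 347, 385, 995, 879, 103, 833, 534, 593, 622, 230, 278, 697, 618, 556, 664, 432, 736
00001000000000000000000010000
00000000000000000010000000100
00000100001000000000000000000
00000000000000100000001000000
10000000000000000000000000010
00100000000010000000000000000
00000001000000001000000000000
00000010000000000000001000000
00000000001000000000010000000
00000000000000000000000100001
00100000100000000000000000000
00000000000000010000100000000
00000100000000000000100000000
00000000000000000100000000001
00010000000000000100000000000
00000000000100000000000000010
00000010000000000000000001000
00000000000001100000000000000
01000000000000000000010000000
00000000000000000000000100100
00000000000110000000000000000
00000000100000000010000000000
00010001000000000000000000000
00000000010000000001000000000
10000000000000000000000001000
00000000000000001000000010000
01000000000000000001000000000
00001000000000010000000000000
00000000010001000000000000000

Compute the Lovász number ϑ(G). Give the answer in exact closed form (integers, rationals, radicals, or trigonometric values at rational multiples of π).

29*cos(pi/29)/(cos(pi/29) + 1)

Vertex 154 has 2 neighbors: 697, 736.
deg(879) = 2; N(879) = {679, 432}.
deg(558) = 2; N(558) = {288, 230}.
Vertex 534 has 2 neighbors: 352, 230.
2-regular, N=29; connected 2-regular on 29 ⇒ C_{29}.
Distinct eigenvalues (to 5 d.p.): [2.0, 1.95324, 1.81515, 1.59219, 1.29477, 0.93682, 0.53506, 0.10828, -0.32356, -0.74028, -1.12237, -1.45199, -1.71371, -1.89531, -1.98828].
Lovász: ϑ = −29(-2*cos(pi/29))/(2+-(-1)*2*cos(pi/29)) = 29*cos(pi/29)/(cos(pi/29) + 1).
Numerically 14.457375255.
Sandwich: α(G)=14 ≤ ϑ(G)=29*cos(pi/29)/(cos(pi/29) + 1) ≤ χ(Ḡ)=15 (both strict).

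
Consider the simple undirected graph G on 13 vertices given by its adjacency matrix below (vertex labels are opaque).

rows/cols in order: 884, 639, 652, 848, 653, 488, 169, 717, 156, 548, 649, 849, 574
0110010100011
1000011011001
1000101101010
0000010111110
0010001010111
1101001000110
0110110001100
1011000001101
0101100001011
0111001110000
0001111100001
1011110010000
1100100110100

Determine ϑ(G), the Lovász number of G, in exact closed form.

sqrt(13)

Vertex 649 has 6 neighbors: 848, 653, 488, 169, 717, 574.
N(169) = {639, 652, 653, 488, 548, 649}, |N(169)| = 6.
N(653) = {652, 169, 156, 649, 849, 574}, |N(653)| = 6.
N(717) = {884, 652, 848, 548, 649, 574}, |N(717)| = 6.
G on 13 vertices is 6-regular; SR(13,6,2,3) — a Paley graph.
Distinct eigenvalues (to 4 d.p.): [6.0, 1.3028, -2.3028].
−13·(-sqrt(13)/2 - 1/2) / ((6)−(-sqrt(13)/2 - 1/2)) = sqrt(13) = ϑ(G).
= 3.605551275… (decimal).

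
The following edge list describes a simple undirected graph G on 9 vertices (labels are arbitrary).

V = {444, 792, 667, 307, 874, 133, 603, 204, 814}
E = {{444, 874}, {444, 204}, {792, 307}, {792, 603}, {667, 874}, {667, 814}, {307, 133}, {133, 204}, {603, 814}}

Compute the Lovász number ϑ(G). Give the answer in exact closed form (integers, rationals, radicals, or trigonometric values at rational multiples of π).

9*cos(pi/9)/(cos(pi/9) + 1)

deg(204) = 2; N(204) = {444, 133}.
Vertex 667 has 2 neighbors: 874, 814.
deg(874) = 2; N(874) = {444, 667}.
Vertex 307 has 2 neighbors: 792, 133.
G on 9 vertices is 2-regular; connected 2-regular on 9 ⇒ C_{9}.
Distinct eigenvalues (to 3 d.p.): [2.0, 1.532, 0.347, -1.0, -1.879].
−9·(-2*cos(pi/9)) / ((2)−(-2*cos(pi/9))) = 9*cos(pi/9)/(cos(pi/9) + 1) = ϑ(G).
ϑ(G) ≈ 4.36009.
Sandwich: α(G)=4 ≤ ϑ(G)=9*cos(pi/9)/(cos(pi/9) + 1) ≤ χ(Ḡ)=5 (both strict).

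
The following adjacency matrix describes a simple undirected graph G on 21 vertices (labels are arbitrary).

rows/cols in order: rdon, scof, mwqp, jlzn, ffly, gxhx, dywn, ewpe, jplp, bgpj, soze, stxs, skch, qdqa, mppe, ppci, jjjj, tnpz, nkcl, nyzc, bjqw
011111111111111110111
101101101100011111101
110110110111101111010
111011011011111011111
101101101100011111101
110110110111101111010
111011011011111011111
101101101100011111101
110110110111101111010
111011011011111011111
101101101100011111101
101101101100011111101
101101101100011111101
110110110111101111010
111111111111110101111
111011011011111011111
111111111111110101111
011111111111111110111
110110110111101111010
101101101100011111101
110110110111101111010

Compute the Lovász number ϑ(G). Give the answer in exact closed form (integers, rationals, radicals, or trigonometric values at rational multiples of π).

N(bjqw) = {rdon, scof, jlzn, ffly, dywn, ewpe, bgpj, soze, stxs, skch, mppe, ppci, jjjj, tnpz, nyzc}, |N(bjqw)| = 15.
N(tnpz) = {scof, mwqp, jlzn, ffly, gxhx, dywn, ewpe, jplp, bgpj, soze, stxs, skch, qdqa, mppe, ppci, jjjj, nkcl, nyzc, bjqw}, |N(tnpz)| = 19.
Vertex soze has 14 neighbors: rdon, mwqp, jlzn, gxhx, dywn, jplp, bgpj, qdqa, mppe, ppci, jjjj, tnpz, nkcl, bjqw.
Vertex rdon has 19 neighbors: scof, mwqp, jlzn, ffly, gxhx, dywn, ewpe, jplp, bgpj, soze, stxs, skch, qdqa, mppe, ppci, jjjj, nkcl, nyzc, bjqw.
G = K_{7,6,4,2,2}: α = 7 = χ(Ḡ), so ϑ = 7.
ϑ(G) ≈ 7.0000.
Lovász sandwich 7 ≤ 7 ≤ 7: collapsed.

7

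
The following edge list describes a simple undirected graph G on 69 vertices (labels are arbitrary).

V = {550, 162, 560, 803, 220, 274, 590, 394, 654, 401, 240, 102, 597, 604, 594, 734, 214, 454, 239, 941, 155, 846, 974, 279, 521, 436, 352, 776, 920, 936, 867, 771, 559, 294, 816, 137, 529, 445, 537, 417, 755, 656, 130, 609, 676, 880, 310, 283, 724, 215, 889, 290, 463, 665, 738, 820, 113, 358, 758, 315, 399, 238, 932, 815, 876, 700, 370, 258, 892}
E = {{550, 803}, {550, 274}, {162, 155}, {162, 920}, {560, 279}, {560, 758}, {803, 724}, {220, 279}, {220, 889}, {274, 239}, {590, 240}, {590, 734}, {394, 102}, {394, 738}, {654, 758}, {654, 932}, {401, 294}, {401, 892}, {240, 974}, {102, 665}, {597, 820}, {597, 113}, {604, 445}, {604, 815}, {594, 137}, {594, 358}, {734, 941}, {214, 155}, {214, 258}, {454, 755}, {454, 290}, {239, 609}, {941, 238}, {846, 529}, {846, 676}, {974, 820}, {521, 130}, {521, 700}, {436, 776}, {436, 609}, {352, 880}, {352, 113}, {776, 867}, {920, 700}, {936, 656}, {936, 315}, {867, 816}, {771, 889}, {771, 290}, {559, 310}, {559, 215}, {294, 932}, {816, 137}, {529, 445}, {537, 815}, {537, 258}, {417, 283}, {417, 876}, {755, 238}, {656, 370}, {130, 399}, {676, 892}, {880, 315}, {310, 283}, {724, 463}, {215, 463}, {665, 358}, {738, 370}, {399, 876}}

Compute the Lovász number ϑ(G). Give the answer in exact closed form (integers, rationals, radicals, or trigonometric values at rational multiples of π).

Vertex 889 has 2 neighbors: 220, 771.
deg(734) = 2; N(734) = {590, 941}.
N(399) = {130, 876}, |N(399)| = 2.
N(352) = {880, 113}, |N(352)| = 2.
deg(v) = 2 for all v (|V|=69); a single 69-cycle (edge-transitive).
The 35 distinct eigenvalues: [2.0, 1.9917, 1.9669, 1.9258, 1.8688, 1.7963, 1.7088, 1.6073, 1.4924, 1.3651, 1.2265, 1.0778, 0.9201, 0.7548, 0.5833, 0.4069, 0.2272, 0.0455, -0.1365, -0.3174, -0.4956, -0.6698, -0.8384, -1.0, -1.1534, -1.2972, -1.4302, -1.5514, -1.6598, -1.7544, -1.8344, -1.8993, -1.9484, -1.9814, -1.9979].
Lovász (edge-transitive): ϑ = −69·(-2*cos(pi/69))/((2)−(-2*cos(pi/69))) = 69*cos(pi/69)/(cos(pi/69) + 1).
= 34.4821141… (decimal).
34 ≤ 69*cos(pi/69)/(cos(pi/69) + 1) ≤ 35: both strict.

69*cos(pi/69)/(cos(pi/69) + 1)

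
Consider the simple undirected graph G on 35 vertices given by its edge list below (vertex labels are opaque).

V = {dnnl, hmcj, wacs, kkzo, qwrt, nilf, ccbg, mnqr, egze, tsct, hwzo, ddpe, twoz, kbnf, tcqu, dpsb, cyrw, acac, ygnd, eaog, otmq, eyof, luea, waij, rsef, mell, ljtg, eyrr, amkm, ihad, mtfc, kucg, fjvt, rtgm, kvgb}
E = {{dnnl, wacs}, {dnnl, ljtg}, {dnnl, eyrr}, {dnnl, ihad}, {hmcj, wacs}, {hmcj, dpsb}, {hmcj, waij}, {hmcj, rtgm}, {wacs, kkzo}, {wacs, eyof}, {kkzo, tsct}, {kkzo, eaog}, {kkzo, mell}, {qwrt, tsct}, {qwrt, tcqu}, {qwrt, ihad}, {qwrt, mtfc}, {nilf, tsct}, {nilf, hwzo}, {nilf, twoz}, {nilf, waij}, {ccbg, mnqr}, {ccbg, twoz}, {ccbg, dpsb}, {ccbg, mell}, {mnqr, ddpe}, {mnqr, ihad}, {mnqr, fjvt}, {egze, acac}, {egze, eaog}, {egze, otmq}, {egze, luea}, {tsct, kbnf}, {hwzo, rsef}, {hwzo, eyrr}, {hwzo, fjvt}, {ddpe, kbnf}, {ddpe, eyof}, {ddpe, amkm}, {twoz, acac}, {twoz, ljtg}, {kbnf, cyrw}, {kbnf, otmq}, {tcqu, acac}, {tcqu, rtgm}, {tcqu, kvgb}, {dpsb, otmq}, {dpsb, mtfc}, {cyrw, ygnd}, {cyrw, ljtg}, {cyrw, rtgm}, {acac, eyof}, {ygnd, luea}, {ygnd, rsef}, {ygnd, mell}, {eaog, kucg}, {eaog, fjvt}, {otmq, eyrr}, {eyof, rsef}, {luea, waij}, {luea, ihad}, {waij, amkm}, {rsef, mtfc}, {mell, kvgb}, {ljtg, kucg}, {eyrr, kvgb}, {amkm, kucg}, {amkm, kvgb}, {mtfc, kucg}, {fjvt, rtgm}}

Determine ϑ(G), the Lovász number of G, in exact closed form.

deg(kkzo) = 4; N(kkzo) = {wacs, tsct, eaog, mell}.
Vertex kucg has 4 neighbors: eaog, ljtg, amkm, mtfc.
Vertex dnnl has 4 neighbors: wacs, ljtg, eyrr, ihad.
deg(eaog) = 4; N(eaog) = {kkzo, egze, kucg, fjvt}.
deg(v) = 4 for all v (|V|=35); this is K(7,3), the Kneser graph.
spec(A) ≈ [4.0, 2.0, -1.0, -3.0] (distinct, 5 d.p.).
With N=35: ϑ(G) = 35·(-1*(-3))/(4−(-3)) = 15.
≈ 15.0000 (to 4 d.p.).

15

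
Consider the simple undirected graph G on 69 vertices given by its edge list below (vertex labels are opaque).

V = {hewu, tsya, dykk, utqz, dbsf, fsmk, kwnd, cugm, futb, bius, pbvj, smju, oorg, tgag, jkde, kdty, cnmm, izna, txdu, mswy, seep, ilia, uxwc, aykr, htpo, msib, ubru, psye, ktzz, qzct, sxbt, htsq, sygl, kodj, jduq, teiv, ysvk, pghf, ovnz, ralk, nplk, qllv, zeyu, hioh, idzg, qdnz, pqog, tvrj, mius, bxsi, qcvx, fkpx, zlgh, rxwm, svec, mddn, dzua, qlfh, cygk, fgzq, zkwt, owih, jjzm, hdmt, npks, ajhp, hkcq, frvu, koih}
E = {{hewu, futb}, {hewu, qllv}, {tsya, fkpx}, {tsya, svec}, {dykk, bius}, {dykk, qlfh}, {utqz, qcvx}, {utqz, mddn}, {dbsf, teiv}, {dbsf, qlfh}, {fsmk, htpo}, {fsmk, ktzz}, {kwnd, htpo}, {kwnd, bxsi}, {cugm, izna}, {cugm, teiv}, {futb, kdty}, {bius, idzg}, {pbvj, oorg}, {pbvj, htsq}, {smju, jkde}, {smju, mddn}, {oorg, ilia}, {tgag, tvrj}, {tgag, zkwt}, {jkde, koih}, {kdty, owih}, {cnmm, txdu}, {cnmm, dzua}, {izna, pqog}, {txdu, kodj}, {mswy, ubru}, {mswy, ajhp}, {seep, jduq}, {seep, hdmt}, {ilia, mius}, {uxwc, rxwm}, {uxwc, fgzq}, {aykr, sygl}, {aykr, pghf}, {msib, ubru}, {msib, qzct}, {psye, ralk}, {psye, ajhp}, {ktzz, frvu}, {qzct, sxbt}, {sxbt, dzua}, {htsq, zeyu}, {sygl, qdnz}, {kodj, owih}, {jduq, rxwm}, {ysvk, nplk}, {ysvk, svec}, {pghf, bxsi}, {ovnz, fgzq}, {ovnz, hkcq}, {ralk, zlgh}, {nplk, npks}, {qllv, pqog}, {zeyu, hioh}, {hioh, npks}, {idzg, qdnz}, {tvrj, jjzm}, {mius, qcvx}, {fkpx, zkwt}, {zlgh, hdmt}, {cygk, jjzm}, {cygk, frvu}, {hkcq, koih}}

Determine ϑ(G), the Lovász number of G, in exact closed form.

69*cos(pi/69)/(cos(pi/69) + 1)

Vertex sygl has 2 neighbors: aykr, qdnz.
deg(owih) = 2; N(owih) = {kdty, kodj}.
deg(msib) = 2; N(msib) = {ubru, qzct}.
N(pqog) = {izna, qllv}, |N(pqog)| = 2.
69-vertex 2-regular graph: connected 2-regular on 69 ⇒ C_{69}.
spec(A) ≈ [2.0, 1.992, 1.967, 1.926, 1.869, 1.796, 1.709, 1.607, 1.492, 1.365, 1.227, 1.078, 0.92, 0.755, 0.583, 0.407, 0.227, 0.046, -0.136, -0.317, -0.496, -0.67, -0.838, -1.0, -1.153, -1.297, -1.43, -1.551, -1.66, -1.754, -1.834, -1.899, -1.948, -1.981, -1.998] (distinct, 3 d.p.).
With N=69: ϑ(G) = 69·(-(-1)*2*cos(pi/69))/(2−(-2*cos(pi/69))) = 69*cos(pi/69)/(cos(pi/69) + 1).
Numerically 34.48211.
34 ≤ 69*cos(pi/69)/(cos(pi/69) + 1) ≤ 35: both strict.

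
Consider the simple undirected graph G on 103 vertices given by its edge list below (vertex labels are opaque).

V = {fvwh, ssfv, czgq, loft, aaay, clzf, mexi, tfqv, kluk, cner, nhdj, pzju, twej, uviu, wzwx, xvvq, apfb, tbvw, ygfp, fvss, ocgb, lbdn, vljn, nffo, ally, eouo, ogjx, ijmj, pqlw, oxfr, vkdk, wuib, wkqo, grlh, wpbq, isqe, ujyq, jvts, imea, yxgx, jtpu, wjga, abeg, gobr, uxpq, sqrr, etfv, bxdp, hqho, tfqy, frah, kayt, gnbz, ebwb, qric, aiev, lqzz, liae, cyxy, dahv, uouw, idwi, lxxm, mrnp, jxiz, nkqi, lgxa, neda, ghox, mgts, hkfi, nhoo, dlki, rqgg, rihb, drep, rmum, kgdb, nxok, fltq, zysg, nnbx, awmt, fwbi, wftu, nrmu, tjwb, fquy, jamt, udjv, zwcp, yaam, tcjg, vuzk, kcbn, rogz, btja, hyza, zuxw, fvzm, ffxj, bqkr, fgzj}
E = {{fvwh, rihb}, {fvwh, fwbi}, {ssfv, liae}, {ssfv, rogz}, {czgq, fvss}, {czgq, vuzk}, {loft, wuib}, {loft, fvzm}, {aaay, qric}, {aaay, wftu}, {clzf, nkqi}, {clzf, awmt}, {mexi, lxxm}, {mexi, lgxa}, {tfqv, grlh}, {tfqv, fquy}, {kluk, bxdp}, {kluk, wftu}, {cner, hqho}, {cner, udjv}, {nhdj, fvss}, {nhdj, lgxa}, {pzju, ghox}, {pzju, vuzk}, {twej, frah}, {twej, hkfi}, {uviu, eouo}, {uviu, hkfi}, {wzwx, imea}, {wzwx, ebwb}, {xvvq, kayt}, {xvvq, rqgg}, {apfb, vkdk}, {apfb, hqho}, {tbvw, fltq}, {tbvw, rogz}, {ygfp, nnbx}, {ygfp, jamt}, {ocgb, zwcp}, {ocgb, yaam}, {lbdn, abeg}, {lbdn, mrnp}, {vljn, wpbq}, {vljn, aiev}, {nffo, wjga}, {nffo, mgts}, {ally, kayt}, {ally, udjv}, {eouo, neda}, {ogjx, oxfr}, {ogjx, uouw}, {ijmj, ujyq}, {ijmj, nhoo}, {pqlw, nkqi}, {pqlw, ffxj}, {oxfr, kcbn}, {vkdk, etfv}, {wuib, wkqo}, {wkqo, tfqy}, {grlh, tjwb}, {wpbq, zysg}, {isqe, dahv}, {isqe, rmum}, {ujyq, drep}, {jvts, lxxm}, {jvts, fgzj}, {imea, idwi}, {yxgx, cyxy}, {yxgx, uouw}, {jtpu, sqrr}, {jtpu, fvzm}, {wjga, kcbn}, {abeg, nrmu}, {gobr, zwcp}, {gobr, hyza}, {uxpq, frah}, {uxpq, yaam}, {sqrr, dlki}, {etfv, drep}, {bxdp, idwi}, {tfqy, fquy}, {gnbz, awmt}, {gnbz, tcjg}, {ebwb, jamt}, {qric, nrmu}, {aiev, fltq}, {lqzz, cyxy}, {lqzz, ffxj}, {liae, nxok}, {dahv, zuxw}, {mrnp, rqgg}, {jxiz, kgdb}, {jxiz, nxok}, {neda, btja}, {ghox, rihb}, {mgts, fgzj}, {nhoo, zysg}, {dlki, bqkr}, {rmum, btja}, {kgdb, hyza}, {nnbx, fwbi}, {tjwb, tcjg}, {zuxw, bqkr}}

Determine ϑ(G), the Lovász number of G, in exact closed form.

103*cos(pi/103)/(cos(pi/103) + 1)

N(drep) = {ujyq, etfv}, |N(drep)| = 2.
deg(grlh) = 2; N(grlh) = {tfqv, tjwb}.
Vertex twej has 2 neighbors: frah, hkfi.
N(liae) = {ssfv, nxok}, |N(liae)| = 2.
deg(v) = 2 for all v (|V|=103); connected 2-regular on 103 ⇒ C_{103}.
spec(A) ≈ [2.0, 1.99628, 1.985134, 1.966602, 1.940755, 1.907689, 1.867525, 1.820414, 1.766531, 1.706077, 1.639275, 1.566376, 1.487649, 1.403389, 1.313908, 1.219538, 1.120632, 1.017558, 0.910698, 0.80045, 0.687224, 0.571442, 0.453534, 0.333938, 0.213101, 0.091471, -0.0305, -0.152357, -0.273647, -0.393919, -0.512726, -0.629626, -0.744183, -0.855972, -0.964576, -1.069593, -1.17063, -1.267312, -1.35928, -1.446192, -1.527723, -1.603572, -1.673454, -1.737112, -1.794307, -1.844828, -1.888485, -1.925117, -1.954588, -1.976787, -1.991633, -1.99907] (distinct, 6 d.p.).
Lovász (edge-transitive): ϑ = −103·(-2*cos(pi/103))/((2)−(-2*cos(pi/103))) = 103*cos(pi/103)/(cos(pi/103) + 1).
Numerically 51.4880205.
Sandwich: α(G)=51 ≤ ϑ(G)=103*cos(pi/103)/(cos(pi/103) + 1) ≤ χ(Ḡ)=52 (both strict).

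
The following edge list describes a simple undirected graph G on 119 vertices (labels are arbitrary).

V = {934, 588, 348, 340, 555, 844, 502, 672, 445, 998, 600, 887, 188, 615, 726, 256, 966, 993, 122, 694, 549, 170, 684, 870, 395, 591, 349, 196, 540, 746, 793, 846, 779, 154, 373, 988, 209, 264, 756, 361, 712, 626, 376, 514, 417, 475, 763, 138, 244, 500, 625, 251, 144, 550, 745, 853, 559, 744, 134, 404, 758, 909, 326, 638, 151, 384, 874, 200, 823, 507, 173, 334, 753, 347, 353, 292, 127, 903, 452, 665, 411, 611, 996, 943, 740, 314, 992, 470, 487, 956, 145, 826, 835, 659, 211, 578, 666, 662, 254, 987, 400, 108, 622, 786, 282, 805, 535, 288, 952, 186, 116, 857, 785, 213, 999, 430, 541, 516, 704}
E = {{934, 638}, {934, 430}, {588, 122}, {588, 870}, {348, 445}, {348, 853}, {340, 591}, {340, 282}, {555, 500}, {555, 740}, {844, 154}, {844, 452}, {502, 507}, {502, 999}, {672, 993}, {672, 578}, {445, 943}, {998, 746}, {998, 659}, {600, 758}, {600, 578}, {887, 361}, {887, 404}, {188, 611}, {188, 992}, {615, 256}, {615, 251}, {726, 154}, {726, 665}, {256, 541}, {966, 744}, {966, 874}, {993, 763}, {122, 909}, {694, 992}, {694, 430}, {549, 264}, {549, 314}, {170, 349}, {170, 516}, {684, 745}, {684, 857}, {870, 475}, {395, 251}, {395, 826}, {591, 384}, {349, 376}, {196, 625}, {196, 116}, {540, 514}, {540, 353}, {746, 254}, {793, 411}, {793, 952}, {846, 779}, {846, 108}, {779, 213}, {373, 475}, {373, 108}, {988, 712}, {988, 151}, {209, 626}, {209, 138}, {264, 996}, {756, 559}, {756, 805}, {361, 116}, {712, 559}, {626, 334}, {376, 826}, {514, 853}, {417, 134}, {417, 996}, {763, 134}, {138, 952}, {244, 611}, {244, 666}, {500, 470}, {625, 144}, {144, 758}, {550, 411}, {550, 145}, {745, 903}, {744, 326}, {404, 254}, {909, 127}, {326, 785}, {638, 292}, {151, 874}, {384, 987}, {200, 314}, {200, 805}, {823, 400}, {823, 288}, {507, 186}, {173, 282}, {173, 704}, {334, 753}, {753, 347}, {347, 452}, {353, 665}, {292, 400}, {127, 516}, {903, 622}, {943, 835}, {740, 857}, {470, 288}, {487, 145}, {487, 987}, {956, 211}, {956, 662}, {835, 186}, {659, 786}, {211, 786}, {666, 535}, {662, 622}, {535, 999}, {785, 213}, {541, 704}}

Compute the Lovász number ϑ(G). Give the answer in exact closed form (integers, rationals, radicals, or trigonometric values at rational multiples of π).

119*cos(pi/119)/(cos(pi/119) + 1)

deg(779) = 2; N(779) = {846, 213}.
N(600) = {758, 578}, |N(600)| = 2.
Vertex 745 has 2 neighbors: 684, 903.
deg(835) = 2; N(835) = {943, 186}.
G on 119 vertices is 2-regular; a single 119-cycle (edge-transitive).
The 60 distinct eigenvalues: [2.0, 1.99721, 1.98886, 1.97496, 1.95556, 1.93071, 1.90047, 1.86494, 1.82422, 1.7784, 1.72763, 1.67205, 1.6118, 1.54707, 1.47802, 1.40485, 1.32776, 1.24698, 1.16272, 1.07522, 0.98472, 0.89148, 0.79575, 0.6978, 0.59791, 0.49636, 0.39342, 0.28938, 0.18454, 0.07918, -0.0264, -0.1319, -0.23704, -0.34152, -0.44504, -0.54733, -0.64808, -0.74704, -0.84391, -0.93843, -1.03033, -1.11936, -1.20527, -1.28782, -1.36678, -1.44194, -1.51307, -1.57999, -1.6425, -1.70043, -1.75363, -1.80194, -1.84522, -1.88337, -1.91626, -1.94381, -1.96595, -1.9826, -1.99373, -1.9993].
With N=119: ϑ(G) = 119·(-(-1)*2*cos(pi/119))/(2−(-2*cos(pi/119))) = 119*cos(pi/119)/(cos(pi/119) + 1).
= 59.48963… (decimal).
Lovász sandwich 59 ≤ 119*cos(pi/119)/(cos(pi/119) + 1) ≤ 60: both strict.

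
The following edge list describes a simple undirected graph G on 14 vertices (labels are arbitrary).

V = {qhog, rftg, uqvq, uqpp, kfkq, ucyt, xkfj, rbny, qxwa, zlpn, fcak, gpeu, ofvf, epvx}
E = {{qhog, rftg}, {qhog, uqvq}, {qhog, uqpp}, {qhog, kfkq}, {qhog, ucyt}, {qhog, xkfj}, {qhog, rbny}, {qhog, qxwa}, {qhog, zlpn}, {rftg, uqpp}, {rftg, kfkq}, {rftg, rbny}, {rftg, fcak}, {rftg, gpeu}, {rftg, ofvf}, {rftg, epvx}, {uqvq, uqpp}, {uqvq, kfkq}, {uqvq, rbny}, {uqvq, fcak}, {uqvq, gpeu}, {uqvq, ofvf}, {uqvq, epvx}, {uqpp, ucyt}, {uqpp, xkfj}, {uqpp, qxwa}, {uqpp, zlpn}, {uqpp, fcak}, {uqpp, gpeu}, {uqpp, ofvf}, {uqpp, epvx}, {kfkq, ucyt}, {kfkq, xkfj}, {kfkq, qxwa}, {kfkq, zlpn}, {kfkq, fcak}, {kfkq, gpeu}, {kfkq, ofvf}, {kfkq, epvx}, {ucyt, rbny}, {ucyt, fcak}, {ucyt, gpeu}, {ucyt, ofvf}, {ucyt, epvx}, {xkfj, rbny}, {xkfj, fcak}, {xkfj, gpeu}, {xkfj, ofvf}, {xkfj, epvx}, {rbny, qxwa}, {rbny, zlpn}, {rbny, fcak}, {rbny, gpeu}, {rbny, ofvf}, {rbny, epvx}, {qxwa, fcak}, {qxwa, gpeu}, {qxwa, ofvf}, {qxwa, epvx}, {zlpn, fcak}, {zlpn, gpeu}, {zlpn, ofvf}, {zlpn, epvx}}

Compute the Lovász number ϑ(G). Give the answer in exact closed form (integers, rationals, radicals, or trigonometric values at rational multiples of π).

N(rftg) = {qhog, uqpp, kfkq, rbny, fcak, gpeu, ofvf, epvx}, |N(rftg)| = 8.
N(ofvf) = {rftg, uqvq, uqpp, kfkq, ucyt, xkfj, rbny, qxwa, zlpn}, |N(ofvf)| = 9.
deg(kfkq) = 11; N(kfkq) = {qhog, rftg, uqvq, ucyt, xkfj, qxwa, zlpn, fcak, gpeu, ofvf, epvx}.
deg(qxwa) = 8; N(qxwa) = {qhog, uqpp, kfkq, rbny, fcak, gpeu, ofvf, epvx}.
3 parts of sizes [6, 5, 3]; α(G) = 6 = ϑ (perfect).
≈ 6.0000000 (to 7 d.p.).
α=6, χ(Ḡ)=6; ϑ=6 lies between (collapsed).

6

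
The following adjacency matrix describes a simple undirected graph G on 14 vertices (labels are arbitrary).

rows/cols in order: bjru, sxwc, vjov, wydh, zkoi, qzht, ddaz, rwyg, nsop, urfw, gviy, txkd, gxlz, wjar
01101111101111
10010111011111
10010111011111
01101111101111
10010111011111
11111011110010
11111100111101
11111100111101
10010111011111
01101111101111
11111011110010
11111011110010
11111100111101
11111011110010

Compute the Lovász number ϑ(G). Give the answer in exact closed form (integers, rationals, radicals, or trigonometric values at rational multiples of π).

4

deg(urfw) = 11; N(urfw) = {sxwc, vjov, zkoi, qzht, ddaz, rwyg, nsop, gviy, txkd, gxlz, wjar}.
N(gviy) = {bjru, sxwc, vjov, wydh, zkoi, ddaz, rwyg, nsop, urfw, gxlz}, |N(gviy)| = 10.
deg(zkoi) = 10; N(zkoi) = {bjru, wydh, qzht, ddaz, rwyg, urfw, gviy, txkd, gxlz, wjar}.
deg(bjru) = 11; N(bjru) = {sxwc, vjov, zkoi, qzht, ddaz, rwyg, nsop, gviy, txkd, gxlz, wjar}.
K_{4,4,3,3} (perfect); ϑ(G) = α(G) = max{4,4,3,3} = 4.
= 4.0000… (decimal).
α=4, χ(Ḡ)=4; ϑ=4 lies between (collapsed).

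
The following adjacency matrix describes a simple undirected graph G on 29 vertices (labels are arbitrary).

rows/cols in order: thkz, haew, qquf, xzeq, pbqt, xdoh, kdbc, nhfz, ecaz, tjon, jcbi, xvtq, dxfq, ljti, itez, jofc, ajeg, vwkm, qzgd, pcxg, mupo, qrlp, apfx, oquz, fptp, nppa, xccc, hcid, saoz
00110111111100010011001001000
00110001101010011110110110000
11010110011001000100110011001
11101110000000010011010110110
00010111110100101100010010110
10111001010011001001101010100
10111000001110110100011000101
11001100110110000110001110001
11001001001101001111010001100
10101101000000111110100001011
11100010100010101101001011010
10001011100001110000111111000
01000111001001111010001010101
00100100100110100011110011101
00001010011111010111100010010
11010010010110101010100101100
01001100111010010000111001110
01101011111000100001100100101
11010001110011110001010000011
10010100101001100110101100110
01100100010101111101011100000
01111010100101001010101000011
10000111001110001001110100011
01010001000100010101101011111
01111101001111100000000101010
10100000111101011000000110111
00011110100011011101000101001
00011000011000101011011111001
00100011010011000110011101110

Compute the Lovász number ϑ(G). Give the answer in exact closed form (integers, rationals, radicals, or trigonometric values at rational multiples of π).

sqrt(29)

Vertex vwkm has 14 neighbors: haew, qquf, pbqt, kdbc, nhfz, ecaz, tjon, jcbi, itez, pcxg, mupo, oquz, xccc, saoz.
N(saoz) = {qquf, kdbc, nhfz, tjon, dxfq, ljti, vwkm, qzgd, qrlp, apfx, oquz, nppa, xccc, hcid}, |N(saoz)| = 14.
deg(jofc) = 14; N(jofc) = {thkz, haew, xzeq, kdbc, tjon, xvtq, dxfq, itez, ajeg, qzgd, mupo, oquz, nppa, xccc}.
N(itez) = {pbqt, kdbc, tjon, jcbi, xvtq, dxfq, ljti, jofc, vwkm, qzgd, pcxg, mupo, fptp, hcid}, |N(itez)| = 14.
14-regular, N=29; Paley(29): SR with (k,λ,μ)=(14,6,7).
A has 3 distinct eigenvalues ≈ [14.0, 2.19258, -3.19258].
Lovász (edge-transitive): ϑ = −29·(-sqrt(29)/2 - 1/2)/((14)−(-sqrt(29)/2 - 1/2)) = sqrt(29).
= 5.3851648… (decimal).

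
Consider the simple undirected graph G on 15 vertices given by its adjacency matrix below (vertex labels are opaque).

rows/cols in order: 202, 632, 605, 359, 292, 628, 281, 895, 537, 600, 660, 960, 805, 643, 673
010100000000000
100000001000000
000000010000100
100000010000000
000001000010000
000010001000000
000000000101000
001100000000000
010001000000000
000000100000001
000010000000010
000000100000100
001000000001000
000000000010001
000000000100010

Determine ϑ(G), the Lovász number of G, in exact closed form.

15*cos(pi/15)/(cos(pi/15) + 1)

deg(202) = 2; N(202) = {632, 359}.
N(281) = {600, 960}, |N(281)| = 2.
Vertex 359 has 2 neighbors: 202, 895.
Vertex 632 has 2 neighbors: 202, 537.
15-vertex 2-regular graph: connected 2-regular on 15 ⇒ C_{15}.
The 8 distinct eigenvalues: [2.0, 1.827091, 1.338261, 0.618034, -0.209057, -1.0, -1.618034, -1.956295].
λ_max=2, λ_min=-2*cos(pi/15); ϑ = −15·λ_min/(λ_max−λ_min) = 15*cos(pi/15)/(cos(pi/15) + 1).
ϑ(G) ≈ 7.417148.
α=7, χ(Ḡ)=8; ϑ=15*cos(pi/15)/(cos(pi/15) + 1) lies between (both strict).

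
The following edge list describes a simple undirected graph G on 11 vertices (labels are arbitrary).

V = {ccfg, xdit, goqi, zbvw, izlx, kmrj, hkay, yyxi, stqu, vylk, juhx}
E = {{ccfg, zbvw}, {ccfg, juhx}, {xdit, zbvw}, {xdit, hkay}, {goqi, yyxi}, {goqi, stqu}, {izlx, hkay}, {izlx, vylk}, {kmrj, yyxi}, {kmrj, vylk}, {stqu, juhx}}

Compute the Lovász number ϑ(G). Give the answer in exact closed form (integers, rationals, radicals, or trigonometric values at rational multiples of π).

deg(yyxi) = 2; N(yyxi) = {goqi, kmrj}.
N(zbvw) = {ccfg, xdit}, |N(zbvw)| = 2.
Vertex izlx has 2 neighbors: hkay, vylk.
Vertex vylk has 2 neighbors: izlx, kmrj.
deg(v) = 2 for all v (|V|=11); a single 11-cycle (edge-transitive).
spec(A) ≈ [2.0, 1.68251, 0.83083, -0.28463, -1.30972, -1.91899] (distinct, 5 d.p.).
With N=11: ϑ(G) = 11·(-(-1)*2*cos(pi/11))/(2−(-2*cos(pi/11))) = 11*cos(pi/11)/(cos(pi/11) + 1).
ϑ(G) ≈ 5.386303.
α=5, χ(Ḡ)=6; ϑ=11*cos(pi/11)/(cos(pi/11) + 1) lies between (both strict).

11*cos(pi/11)/(cos(pi/11) + 1)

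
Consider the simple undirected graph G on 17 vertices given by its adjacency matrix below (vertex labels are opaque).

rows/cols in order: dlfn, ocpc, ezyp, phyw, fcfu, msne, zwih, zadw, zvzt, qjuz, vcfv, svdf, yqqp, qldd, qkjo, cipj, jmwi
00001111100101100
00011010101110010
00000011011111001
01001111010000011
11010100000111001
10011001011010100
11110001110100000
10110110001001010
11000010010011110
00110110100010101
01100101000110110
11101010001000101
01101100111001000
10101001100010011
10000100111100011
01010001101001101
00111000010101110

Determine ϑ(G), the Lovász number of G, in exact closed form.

sqrt(17)

deg(zvzt) = 8; N(zvzt) = {dlfn, ocpc, zwih, qjuz, yqqp, qldd, qkjo, cipj}.
deg(vcfv) = 8; N(vcfv) = {ocpc, ezyp, msne, zadw, svdf, yqqp, qkjo, cipj}.
N(cipj) = {ocpc, phyw, zadw, zvzt, vcfv, qldd, qkjo, jmwi}, |N(cipj)| = 8.
deg(yqqp) = 8; N(yqqp) = {ocpc, ezyp, fcfu, msne, zvzt, qjuz, vcfv, qldd}.
Regular of degree 8 on 17 vertices: Paley(17): SR with (k,λ,μ)=(8,3,4).
The 3 distinct eigenvalues: [8.0, 1.5616, -2.5616].
λ_max=8, λ_min=-sqrt(17)/2 - 1/2; ϑ = −17·λ_min/(λ_max−λ_min) = sqrt(17).
ϑ(G) ≈ 4.123106.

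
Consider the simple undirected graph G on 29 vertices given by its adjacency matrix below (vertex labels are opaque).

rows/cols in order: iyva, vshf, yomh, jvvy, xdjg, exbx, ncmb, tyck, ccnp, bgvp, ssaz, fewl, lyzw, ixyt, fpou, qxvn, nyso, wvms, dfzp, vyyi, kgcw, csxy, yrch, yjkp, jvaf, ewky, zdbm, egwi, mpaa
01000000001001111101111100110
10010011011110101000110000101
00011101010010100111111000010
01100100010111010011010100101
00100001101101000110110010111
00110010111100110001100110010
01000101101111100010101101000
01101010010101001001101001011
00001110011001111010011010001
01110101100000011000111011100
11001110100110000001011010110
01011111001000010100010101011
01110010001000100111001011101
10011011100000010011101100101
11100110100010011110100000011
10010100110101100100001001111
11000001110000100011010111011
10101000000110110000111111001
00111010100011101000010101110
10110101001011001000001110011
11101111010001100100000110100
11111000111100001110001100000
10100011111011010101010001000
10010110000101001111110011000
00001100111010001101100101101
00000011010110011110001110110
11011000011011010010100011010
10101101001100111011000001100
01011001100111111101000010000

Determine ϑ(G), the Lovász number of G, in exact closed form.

sqrt(29)

N(yomh) = {jvvy, xdjg, exbx, tyck, bgvp, lyzw, fpou, wvms, dfzp, vyyi, kgcw, csxy, yrch, egwi}, |N(yomh)| = 14.
deg(tyck) = 14; N(tyck) = {vshf, yomh, xdjg, ncmb, bgvp, fewl, ixyt, nyso, vyyi, kgcw, yrch, ewky, egwi, mpaa}.
N(xdjg) = {yomh, tyck, ccnp, ssaz, fewl, ixyt, wvms, dfzp, kgcw, csxy, jvaf, zdbm, egwi, mpaa}, |N(xdjg)| = 14.
deg(vyyi) = 14; N(vyyi) = {iyva, yomh, jvvy, exbx, tyck, ssaz, lyzw, ixyt, nyso, yrch, yjkp, jvaf, egwi, mpaa}.
G on 29 vertices is 14-regular; Paley(29): SR with (k,λ,μ)=(14,6,7).
Distinct eigenvalues (to 4 d.p.): [14.0, 2.1926, -3.1926].
With N=29: ϑ(G) = 29·(-(-sqrt(29)/2 - 1/2))/(14−(-sqrt(29)/2 - 1/2)) = sqrt(29).
≈ 5.385165 (to 6 d.p.).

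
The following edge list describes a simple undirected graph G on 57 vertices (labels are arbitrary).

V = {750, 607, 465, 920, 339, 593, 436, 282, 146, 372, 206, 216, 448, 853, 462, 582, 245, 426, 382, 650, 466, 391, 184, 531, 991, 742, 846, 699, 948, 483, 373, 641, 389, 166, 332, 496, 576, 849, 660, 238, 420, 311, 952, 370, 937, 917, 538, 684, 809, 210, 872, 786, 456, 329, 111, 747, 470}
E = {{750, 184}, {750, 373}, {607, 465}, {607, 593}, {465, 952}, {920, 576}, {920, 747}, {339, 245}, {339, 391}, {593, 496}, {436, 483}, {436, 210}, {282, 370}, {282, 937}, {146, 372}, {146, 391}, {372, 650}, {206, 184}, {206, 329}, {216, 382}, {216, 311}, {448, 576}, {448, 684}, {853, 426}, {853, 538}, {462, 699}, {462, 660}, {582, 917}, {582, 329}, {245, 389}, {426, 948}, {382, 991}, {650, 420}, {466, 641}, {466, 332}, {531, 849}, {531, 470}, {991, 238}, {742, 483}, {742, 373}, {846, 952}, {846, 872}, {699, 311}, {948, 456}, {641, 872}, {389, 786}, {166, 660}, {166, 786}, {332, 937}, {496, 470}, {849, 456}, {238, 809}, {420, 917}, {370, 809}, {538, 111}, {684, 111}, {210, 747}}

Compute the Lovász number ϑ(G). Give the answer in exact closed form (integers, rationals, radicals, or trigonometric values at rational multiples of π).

deg(483) = 2; N(483) = {436, 742}.
Vertex 699 has 2 neighbors: 462, 311.
Vertex 462 has 2 neighbors: 699, 660.
Vertex 311 has 2 neighbors: 216, 699.
57-vertex 2-regular graph: a single 57-cycle (edge-transitive).
spec(A) ≈ [2.0, 1.988, 1.952, 1.892, 1.809, 1.704, 1.578, 1.434, 1.271, 1.094, 0.903, 0.701, 0.491, 0.275, 0.055, -0.165, -0.383, -0.597, -0.803, -1.0, -1.184, -1.355, -1.508, -1.644, -1.759, -1.853, -1.925, -1.973, -1.997] (distinct, 3 d.p.).
ϑ = −N·λ_min/(λ_max−λ_min) = −57·(-2*cos(pi/57))/(2−(-2*cos(pi/57))) = 57*cos(pi/57)/(cos(pi/57) + 1).
ϑ(G) ≈ 28.478345168.
Lovász sandwich 28 ≤ 57*cos(pi/57)/(cos(pi/57) + 1) ≤ 29: both strict.

57*cos(pi/57)/(cos(pi/57) + 1)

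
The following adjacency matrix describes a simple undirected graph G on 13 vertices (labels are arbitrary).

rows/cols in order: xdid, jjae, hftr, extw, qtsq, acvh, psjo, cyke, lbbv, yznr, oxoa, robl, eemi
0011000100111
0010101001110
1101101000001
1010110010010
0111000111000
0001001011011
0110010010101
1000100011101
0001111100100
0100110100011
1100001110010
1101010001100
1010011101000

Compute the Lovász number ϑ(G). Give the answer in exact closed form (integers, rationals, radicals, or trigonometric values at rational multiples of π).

sqrt(13)

deg(qtsq) = 6; N(qtsq) = {jjae, hftr, extw, cyke, lbbv, yznr}.
deg(eemi) = 6; N(eemi) = {xdid, hftr, acvh, psjo, cyke, yznr}.
deg(lbbv) = 6; N(lbbv) = {extw, qtsq, acvh, psjo, cyke, oxoa}.
deg(xdid) = 6; N(xdid) = {hftr, extw, cyke, oxoa, robl, eemi}.
G on 13 vertices is 6-regular; strongly regular (13,6,2,3).
Distinct eigenvalues (to 6 d.p.): [6.0, 1.302776, -2.302776].
Lovász: ϑ = −13(-sqrt(13)/2 - 1/2)/(6+-(-sqrt(13)/2 - 1/2)) = sqrt(13).
ϑ(G) ≈ 3.605551.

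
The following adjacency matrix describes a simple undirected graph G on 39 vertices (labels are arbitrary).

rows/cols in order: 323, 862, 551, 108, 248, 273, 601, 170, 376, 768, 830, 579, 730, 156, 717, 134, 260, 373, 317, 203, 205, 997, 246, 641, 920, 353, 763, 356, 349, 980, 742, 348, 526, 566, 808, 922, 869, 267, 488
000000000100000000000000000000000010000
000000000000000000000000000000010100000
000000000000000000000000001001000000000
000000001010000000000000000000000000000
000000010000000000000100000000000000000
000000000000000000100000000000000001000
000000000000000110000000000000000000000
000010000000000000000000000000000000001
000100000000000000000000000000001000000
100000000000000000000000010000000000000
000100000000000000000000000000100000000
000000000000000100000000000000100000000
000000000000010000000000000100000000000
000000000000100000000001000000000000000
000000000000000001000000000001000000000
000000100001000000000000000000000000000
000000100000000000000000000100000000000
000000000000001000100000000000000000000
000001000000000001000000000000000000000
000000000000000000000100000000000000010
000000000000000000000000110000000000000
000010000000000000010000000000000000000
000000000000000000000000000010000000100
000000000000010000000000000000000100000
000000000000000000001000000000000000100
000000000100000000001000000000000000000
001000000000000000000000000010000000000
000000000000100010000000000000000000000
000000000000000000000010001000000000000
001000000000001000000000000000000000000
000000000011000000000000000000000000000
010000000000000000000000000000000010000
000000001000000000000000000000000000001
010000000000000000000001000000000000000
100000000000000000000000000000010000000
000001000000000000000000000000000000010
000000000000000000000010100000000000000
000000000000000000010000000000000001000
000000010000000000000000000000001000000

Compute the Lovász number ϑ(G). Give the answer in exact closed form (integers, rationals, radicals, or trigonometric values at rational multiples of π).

39*cos(pi/39)/(cos(pi/39) + 1)

N(205) = {920, 353}, |N(205)| = 2.
Vertex 203 has 2 neighbors: 997, 267.
deg(373) = 2; N(373) = {717, 317}.
N(323) = {768, 808}, |N(323)| = 2.
Regular of degree 2 on 39 vertices: the odd cycle C_{39}.
A has 20 distinct eigenvalues ≈ [2.0, 1.9741, 1.8971, 1.7709, 1.5989, 1.3854, 1.1361, 0.8574, 0.5564, 0.2411, -0.0805, -0.4001, -0.7092, -1.0, -1.2649, -1.497, -1.6904, -1.84, -1.9419, -1.9935].
λ_max=2, λ_min=-2*cos(pi/39); ϑ = −39·λ_min/(λ_max−λ_min) = 39*cos(pi/39)/(cos(pi/39) + 1).
= 19.46833… (decimal).
Lovász sandwich 19 ≤ 39*cos(pi/39)/(cos(pi/39) + 1) ≤ 20: both strict.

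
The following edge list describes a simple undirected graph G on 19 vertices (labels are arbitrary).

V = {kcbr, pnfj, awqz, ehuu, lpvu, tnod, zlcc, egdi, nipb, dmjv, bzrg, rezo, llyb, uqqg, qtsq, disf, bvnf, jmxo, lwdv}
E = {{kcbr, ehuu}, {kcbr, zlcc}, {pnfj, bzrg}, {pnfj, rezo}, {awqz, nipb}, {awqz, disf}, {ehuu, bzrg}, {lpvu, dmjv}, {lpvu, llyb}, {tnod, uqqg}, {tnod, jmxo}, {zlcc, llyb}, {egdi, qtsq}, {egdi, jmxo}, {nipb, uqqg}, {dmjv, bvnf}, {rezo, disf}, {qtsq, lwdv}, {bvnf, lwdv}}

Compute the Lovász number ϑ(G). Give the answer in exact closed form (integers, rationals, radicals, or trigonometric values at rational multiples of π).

deg(kcbr) = 2; N(kcbr) = {ehuu, zlcc}.
N(disf) = {awqz, rezo}, |N(disf)| = 2.
N(bzrg) = {pnfj, ehuu}, |N(bzrg)| = 2.
Vertex jmxo has 2 neighbors: tnod, egdi.
deg(v) = 2 for all v (|V|=19); a single 19-cycle (edge-transitive).
The 10 distinct eigenvalues: [2.0, 1.891634, 1.578281, 1.093896, 0.490971, -0.165159, -0.803391, -1.354563, -1.758948, -1.972723].
Lovász (edge-transitive): ϑ = −19·(-2*cos(pi/19))/((2)−(-2*cos(pi/19))) = 19*cos(pi/19)/(cos(pi/19) + 1).
Numerically 9.4347714.
α=9, χ(Ḡ)=10; ϑ=19*cos(pi/19)/(cos(pi/19) + 1) lies between (both strict).

19*cos(pi/19)/(cos(pi/19) + 1)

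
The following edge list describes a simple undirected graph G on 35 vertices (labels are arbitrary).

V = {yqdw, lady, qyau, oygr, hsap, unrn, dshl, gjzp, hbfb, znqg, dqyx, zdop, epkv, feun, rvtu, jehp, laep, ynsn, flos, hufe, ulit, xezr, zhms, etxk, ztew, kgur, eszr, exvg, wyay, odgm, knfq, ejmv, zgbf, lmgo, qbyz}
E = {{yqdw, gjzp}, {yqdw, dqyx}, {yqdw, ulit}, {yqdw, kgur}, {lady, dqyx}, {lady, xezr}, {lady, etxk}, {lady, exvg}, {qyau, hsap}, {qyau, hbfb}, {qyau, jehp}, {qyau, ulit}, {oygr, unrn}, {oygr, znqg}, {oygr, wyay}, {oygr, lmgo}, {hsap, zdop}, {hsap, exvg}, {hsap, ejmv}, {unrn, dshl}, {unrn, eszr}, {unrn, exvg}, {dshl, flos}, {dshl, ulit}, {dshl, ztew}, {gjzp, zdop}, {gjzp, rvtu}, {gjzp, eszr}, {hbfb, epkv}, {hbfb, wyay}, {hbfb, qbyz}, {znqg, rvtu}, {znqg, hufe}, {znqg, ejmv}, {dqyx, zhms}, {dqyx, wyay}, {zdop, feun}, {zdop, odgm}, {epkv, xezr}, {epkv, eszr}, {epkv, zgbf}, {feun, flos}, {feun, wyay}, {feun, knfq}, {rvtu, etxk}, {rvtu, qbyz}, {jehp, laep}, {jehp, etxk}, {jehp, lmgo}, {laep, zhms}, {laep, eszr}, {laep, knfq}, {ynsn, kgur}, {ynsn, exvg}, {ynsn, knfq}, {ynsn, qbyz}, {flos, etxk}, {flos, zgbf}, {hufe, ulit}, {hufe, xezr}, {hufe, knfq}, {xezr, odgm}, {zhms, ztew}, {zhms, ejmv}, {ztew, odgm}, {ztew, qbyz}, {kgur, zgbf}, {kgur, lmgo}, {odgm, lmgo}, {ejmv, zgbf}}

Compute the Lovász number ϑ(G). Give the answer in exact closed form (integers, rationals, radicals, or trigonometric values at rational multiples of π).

deg(feun) = 4; N(feun) = {zdop, flos, wyay, knfq}.
N(laep) = {jehp, zhms, eszr, knfq}, |N(laep)| = 4.
Vertex lmgo has 4 neighbors: oygr, jehp, kgur, odgm.
N(qyau) = {hsap, hbfb, jehp, ulit}, |N(qyau)| = 4.
Every vertex has degree 4 (N=35); Kneser K(7,3) on C(7,3)=35 vertices.
A has 4 distinct eigenvalues ≈ [4.0, 2.0, -1.0, -3.0].
With N=35: ϑ(G) = 35·(-1*(-3))/(4−(-3)) = 15.
ϑ(G) ≈ 15.00000000.

15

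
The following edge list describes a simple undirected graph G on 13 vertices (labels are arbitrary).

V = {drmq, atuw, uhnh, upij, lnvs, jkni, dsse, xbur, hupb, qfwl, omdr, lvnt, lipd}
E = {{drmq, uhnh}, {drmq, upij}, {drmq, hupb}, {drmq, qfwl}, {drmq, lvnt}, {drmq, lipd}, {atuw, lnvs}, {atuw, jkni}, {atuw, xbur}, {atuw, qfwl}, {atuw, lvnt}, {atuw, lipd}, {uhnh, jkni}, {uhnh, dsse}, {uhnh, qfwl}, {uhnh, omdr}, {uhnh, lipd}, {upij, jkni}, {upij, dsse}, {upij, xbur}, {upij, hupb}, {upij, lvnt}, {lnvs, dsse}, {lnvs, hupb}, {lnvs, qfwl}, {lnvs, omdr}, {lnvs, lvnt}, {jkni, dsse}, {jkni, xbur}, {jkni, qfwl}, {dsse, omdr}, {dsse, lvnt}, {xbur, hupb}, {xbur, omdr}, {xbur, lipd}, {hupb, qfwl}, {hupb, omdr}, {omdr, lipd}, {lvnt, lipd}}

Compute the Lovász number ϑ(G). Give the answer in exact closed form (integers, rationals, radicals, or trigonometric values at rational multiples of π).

deg(dsse) = 6; N(dsse) = {uhnh, upij, lnvs, jkni, omdr, lvnt}.
N(omdr) = {uhnh, lnvs, dsse, xbur, hupb, lipd}, |N(omdr)| = 6.
Vertex qfwl has 6 neighbors: drmq, atuw, uhnh, lnvs, jkni, hupb.
Vertex uhnh has 6 neighbors: drmq, jkni, dsse, qfwl, omdr, lipd.
Regular of degree 6 on 13 vertices: strongly regular (13,6,2,3).
A has 3 distinct eigenvalues ≈ [6.0, 1.30278, -2.30278].
Lovász: ϑ = −13(-sqrt(13)/2 - 1/2)/(6+-(-sqrt(13)/2 - 1/2)) = sqrt(13).
= 3.60555… (decimal).

sqrt(13)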